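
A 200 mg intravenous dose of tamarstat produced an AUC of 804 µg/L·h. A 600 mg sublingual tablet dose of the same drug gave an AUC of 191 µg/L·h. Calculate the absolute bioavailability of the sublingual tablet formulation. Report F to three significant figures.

F = 0.0792

F = (AUC_ev / D_ev) / (AUC_iv / D_iv)
  = (191/600) / (804/200)
  = 0.318333 / 4.02 = 0.0792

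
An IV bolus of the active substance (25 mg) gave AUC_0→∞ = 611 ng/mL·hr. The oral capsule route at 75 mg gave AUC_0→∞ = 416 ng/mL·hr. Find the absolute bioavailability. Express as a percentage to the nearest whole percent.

F = 23%

F = (AUC_ev / D_ev) / (AUC_iv / D_iv)
  = (416/75) / (611/25)
  = 5.54667 / 24.44 = 0.2270
  = 22.70%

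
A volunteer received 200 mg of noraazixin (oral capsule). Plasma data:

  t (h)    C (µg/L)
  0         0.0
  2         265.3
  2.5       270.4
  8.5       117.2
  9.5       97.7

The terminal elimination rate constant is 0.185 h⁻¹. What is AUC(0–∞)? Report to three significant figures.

Trapezoidal AUC_0→9.5:
  [0→2]: (0.0+265.3)/2 × 2 = 265.3
  [2→2.5]: (265.3+270.4)/2 × 0.5 = 133.925
  [2.5→8.5]: (270.4+117.2)/2 × 6 = 1162.8
  [8.5→9.5]: (117.2+97.7)/2 × 1 = 107.45
  Sum = 1669.475 µg/L·h
Extrapolated tail: C_last / k_e = 97.7 / 0.185 = 528.108
AUC_0→∞ = 1669.475 + 528.108 = 2197.583 µg/L·h

AUC = 2200 µg/L·h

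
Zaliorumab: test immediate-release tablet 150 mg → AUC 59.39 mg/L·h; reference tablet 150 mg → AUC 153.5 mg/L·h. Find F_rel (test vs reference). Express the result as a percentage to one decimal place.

F_rel = (AUC_test/D_test) / (AUC_ref/D_ref)
      = (59.39/150) / (153.5/150)
      = 0.395933 / 1.02333 = 0.3869 = 38.69%

F_rel = 38.7%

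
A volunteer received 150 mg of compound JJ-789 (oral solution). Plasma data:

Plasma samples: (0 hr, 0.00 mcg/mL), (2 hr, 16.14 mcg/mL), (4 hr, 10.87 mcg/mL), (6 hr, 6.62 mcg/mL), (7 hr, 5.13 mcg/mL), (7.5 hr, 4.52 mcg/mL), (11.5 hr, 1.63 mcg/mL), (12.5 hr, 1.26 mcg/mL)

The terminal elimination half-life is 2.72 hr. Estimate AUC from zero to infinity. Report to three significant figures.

Trapezoidal AUC_0→12.5:
  [0→2]: (0.00+16.14)/2 × 2 = 16.14
  [2→4]: (16.14+10.87)/2 × 2 = 27.01
  [4→6]: (10.87+6.62)/2 × 2 = 17.49
  [6→7]: (6.62+5.13)/2 × 1 = 5.875
  [7→7.5]: (5.13+4.52)/2 × 0.5 = 2.4125
  [7.5→11.5]: (4.52+1.63)/2 × 4 = 12.3
  [11.5→12.5]: (1.63+1.26)/2 × 1 = 1.445
  Sum = 82.6725 mcg/mL·hr
k_e = ln2 / t½ = 0.693147 / 2.72 = 0.2548 hr^-1
Extrapolated tail: C_last / k_e = 1.26 / 0.2548 = 4.945
AUC_0→∞ = 82.6725 + 4.945 = 87.6175 mcg/mL·hr

AUC = 87.6 mcg/mL·hr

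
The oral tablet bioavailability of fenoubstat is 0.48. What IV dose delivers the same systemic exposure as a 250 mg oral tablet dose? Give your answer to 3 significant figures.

D_iv = 120 mg

Systemic exposure from an extravascular dose = F × D_ev, so the equivalent IV dose is F × D_ev.
D_iv = F × D_ev = 0.48 × 250 = 120 mg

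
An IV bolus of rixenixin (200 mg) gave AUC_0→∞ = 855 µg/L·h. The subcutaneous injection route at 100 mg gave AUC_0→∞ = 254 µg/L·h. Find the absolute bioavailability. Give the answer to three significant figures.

F = 0.594

F = (AUC_ev / D_ev) / (AUC_iv / D_iv)
  = (254/100) / (855/200)
  = 2.54 / 4.275 = 0.5942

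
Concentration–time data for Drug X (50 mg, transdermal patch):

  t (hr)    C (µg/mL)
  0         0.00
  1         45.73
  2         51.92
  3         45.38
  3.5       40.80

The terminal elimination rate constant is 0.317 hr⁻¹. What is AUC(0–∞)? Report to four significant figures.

Trapezoidal AUC_0→3.5:
  [0→1]: (0.00+45.73)/2 × 1 = 22.865
  [1→2]: (45.73+51.92)/2 × 1 = 48.825
  [2→3]: (51.92+45.38)/2 × 1 = 48.65
  [3→3.5]: (45.38+40.80)/2 × 0.5 = 21.545
  Sum = 141.885 µg/mL·hr
Extrapolated tail: C_last / k_e = 40.80 / 0.317 = 128.707
AUC_0→∞ = 141.885 + 128.707 = 270.592 µg/mL·hr

AUC = 270.6 µg/mL·hr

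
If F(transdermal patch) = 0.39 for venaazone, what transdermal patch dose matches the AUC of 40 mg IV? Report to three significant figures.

D_transdermal = 103 mg

For equal systemic exposure: F × D_ev = D_iv
D_ev = D_iv / F = 40 / 0.39 = 102.564 mg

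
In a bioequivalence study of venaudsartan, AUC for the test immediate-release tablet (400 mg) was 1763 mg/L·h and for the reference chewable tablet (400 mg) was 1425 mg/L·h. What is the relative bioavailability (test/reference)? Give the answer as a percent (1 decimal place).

F_rel = (AUC_test/D_test) / (AUC_ref/D_ref)
      = (1763/400) / (1425/400)
      = 4.4075 / 3.5625 = 1.2372 = 123.72%

F_rel = 123.7%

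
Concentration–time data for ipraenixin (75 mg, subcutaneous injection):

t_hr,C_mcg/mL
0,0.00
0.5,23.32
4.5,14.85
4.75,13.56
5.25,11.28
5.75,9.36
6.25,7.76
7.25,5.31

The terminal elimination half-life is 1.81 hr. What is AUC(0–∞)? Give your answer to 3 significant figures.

AUC = 122 mcg/mL·hr

Trapezoidal AUC_0→7.25:
  [0→0.5]: (0.00+23.32)/2 × 0.5 = 5.83
  [0.5→4.5]: (23.32+14.85)/2 × 4 = 76.34
  [4.5→4.75]: (14.85+13.56)/2 × 0.25 = 3.55125
  [4.75→5.25]: (13.56+11.28)/2 × 0.5 = 6.21
  [5.25→5.75]: (11.28+9.36)/2 × 0.5 = 5.16
  [5.75→6.25]: (9.36+7.76)/2 × 0.5 = 4.28
  [6.25→7.25]: (7.76+5.31)/2 × 1 = 6.535
  Sum = 107.90625 mcg/mL·hr
k_e = ln2 / t½ = 0.693147 / 1.81 = 0.3830 hr^-1
Extrapolated tail: C_last / k_e = 5.31 / 0.383 = 13.864
AUC_0→∞ = 107.90625 + 13.864 = 121.77025 mcg/mL·hr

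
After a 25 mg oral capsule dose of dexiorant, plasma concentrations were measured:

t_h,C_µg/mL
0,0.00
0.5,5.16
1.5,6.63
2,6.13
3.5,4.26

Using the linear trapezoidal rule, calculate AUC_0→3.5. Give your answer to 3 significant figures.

Trapezoidal AUC_0→3.5:
  [0→0.5]: (0.00+5.16)/2 × 0.5 = 1.29
  [0.5→1.5]: (5.16+6.63)/2 × 1 = 5.895
  [1.5→2]: (6.63+6.13)/2 × 0.5 = 3.19
  [2→3.5]: (6.13+4.26)/2 × 1.5 = 7.7925
  Sum = 18.1675 µg/mL·h

AUC = 18.2 µg/mL·h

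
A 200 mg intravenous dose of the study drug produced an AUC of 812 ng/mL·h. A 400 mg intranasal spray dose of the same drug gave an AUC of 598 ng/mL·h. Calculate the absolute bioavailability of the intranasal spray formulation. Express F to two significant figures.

F = 0.37

F = (AUC_ev / D_ev) / (AUC_iv / D_iv)
  = (598/400) / (812/200)
  = 1.495 / 4.06 = 0.3682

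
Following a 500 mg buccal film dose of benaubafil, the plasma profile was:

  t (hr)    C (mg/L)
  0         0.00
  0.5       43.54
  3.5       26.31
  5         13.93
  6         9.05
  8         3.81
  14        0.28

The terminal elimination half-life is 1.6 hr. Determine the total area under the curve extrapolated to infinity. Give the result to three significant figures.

AUC = 183 mg/L·hr

Trapezoidal AUC_0→14:
  [0→0.5]: (0.00+43.54)/2 × 0.5 = 10.885
  [0.5→3.5]: (43.54+26.31)/2 × 3 = 104.775
  [3.5→5]: (26.31+13.93)/2 × 1.5 = 30.18
  [5→6]: (13.93+9.05)/2 × 1 = 11.49
  [6→8]: (9.05+3.81)/2 × 2 = 12.86
  [8→14]: (3.81+0.28)/2 × 6 = 12.27
  Sum = 182.46 mg/L·hr
k_e = ln2 / t½ = 0.693147 / 1.6 = 0.4332 hr^-1
Extrapolated tail: C_last / k_e = 0.28 / 0.4332 = 0.646
AUC_0→∞ = 182.46 + 0.646 = 183.106 mg/L·hr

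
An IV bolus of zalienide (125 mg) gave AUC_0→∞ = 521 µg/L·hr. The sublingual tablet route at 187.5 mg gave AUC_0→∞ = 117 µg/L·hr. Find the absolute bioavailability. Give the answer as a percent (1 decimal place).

F = (AUC_ev / D_ev) / (AUC_iv / D_iv)
  = (117/187.5) / (521/125)
  = 0.624 / 4.168 = 0.1497
  = 14.97%

F = 15.0%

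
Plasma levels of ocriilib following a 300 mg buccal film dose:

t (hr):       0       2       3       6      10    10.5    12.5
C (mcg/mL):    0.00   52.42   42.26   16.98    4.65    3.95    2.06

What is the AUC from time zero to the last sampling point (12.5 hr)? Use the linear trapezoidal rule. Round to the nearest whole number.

Trapezoidal AUC_0→12.5:
  [0→2]: (0.00+52.42)/2 × 2 = 52.42
  [2→3]: (52.42+42.26)/2 × 1 = 47.34
  [3→6]: (42.26+16.98)/2 × 3 = 88.86
  [6→10]: (16.98+4.65)/2 × 4 = 43.26
  [10→10.5]: (4.65+3.95)/2 × 0.5 = 2.15
  [10.5→12.5]: (3.95+2.06)/2 × 2 = 6.01
  Sum = 240.04 mcg/mL·hr

AUC = 240 mcg/mL·hr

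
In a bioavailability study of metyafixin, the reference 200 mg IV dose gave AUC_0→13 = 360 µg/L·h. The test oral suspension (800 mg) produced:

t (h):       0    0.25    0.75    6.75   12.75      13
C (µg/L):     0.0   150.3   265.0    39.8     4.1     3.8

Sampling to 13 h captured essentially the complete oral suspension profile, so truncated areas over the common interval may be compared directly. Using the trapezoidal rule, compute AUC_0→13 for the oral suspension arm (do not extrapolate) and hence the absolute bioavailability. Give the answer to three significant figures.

F = 0.812

Trapezoidal AUC_0→13 (oral suspension):
  [0→0.25]: (0.0+150.3)/2 × 0.25 = 18.7875
  [0.25→0.75]: (150.3+265.0)/2 × 0.5 = 103.825
  [0.75→6.75]: (265.0+39.8)/2 × 6 = 914.4
  [6.75→12.75]: (39.8+4.1)/2 × 6 = 131.7
  [12.75→13]: (4.1+3.8)/2 × 0.25 = 0.9875
  Sum = 1169.7 µg/L·h
F = (AUC_ev/D_ev)/(AUC_iv/D_iv) = (1169.7/800)/(360/200) = 1.462125/1.8 = 0.8123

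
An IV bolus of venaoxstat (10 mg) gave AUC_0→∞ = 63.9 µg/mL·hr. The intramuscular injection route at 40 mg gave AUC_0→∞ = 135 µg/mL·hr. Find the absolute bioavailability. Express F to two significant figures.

F = (AUC_ev / D_ev) / (AUC_iv / D_iv)
  = (135/40) / (63.9/10)
  = 3.375 / 6.39 = 0.5282

F = 0.53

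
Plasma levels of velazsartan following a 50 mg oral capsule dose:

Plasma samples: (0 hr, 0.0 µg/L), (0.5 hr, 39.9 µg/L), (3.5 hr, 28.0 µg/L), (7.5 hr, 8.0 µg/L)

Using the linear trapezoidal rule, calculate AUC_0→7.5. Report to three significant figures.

Trapezoidal AUC_0→7.5:
  [0→0.5]: (0.0+39.9)/2 × 0.5 = 9.975
  [0.5→3.5]: (39.9+28.0)/2 × 3 = 101.85
  [3.5→7.5]: (28.0+8.0)/2 × 4 = 72.0
  Sum = 183.825 µg/L·hr

AUC = 184 µg/L·hr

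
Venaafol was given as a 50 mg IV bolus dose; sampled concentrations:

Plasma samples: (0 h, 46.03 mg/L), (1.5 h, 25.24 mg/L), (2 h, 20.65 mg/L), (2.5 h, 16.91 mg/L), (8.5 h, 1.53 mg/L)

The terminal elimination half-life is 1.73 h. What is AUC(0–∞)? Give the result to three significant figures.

AUC = 133 mg/L·h

Trapezoidal AUC_0→8.5:
  [0→1.5]: (46.03+25.24)/2 × 1.5 = 53.4525
  [1.5→2]: (25.24+20.65)/2 × 0.5 = 11.4725
  [2→2.5]: (20.65+16.91)/2 × 0.5 = 9.39
  [2.5→8.5]: (16.91+1.53)/2 × 6 = 55.32
  Sum = 129.635 mg/L·h
k_e = ln2 / t½ = 0.693147 / 1.73 = 0.4007 h^-1
Extrapolated tail: C_last / k_e = 1.53 / 0.4007 = 3.818
AUC_0→∞ = 129.635 + 3.818 = 133.453 mg/L·h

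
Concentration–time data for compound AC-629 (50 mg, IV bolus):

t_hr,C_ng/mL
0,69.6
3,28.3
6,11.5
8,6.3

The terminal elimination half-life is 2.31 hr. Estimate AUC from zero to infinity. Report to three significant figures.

AUC = 245 ng/mL·hr

Trapezoidal AUC_0→8:
  [0→3]: (69.6+28.3)/2 × 3 = 146.85
  [3→6]: (28.3+11.5)/2 × 3 = 59.7
  [6→8]: (11.5+6.3)/2 × 2 = 17.8
  Sum = 224.35 ng/mL·hr
k_e = ln2 / t½ = 0.693147 / 2.31 = 0.3001 hr^-1
Extrapolated tail: C_last / k_e = 6.3 / 0.3001 = 20.993
AUC_0→∞ = 224.35 + 20.993 = 245.343 ng/mL·hr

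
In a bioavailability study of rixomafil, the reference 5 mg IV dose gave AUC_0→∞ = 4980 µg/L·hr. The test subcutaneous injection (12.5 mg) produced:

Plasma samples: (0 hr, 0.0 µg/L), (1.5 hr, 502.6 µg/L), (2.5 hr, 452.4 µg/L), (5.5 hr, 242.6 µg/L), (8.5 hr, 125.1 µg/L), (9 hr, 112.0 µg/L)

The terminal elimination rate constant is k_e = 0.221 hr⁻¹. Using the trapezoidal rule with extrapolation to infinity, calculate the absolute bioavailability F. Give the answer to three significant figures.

F = 0.242

Trapezoidal AUC_0→9 (subcutaneous injection):
  [0→1.5]: (0.0+502.6)/2 × 1.5 = 376.95
  [1.5→2.5]: (502.6+452.4)/2 × 1 = 477.5
  [2.5→5.5]: (452.4+242.6)/2 × 3 = 1042.5
  [5.5→8.5]: (242.6+125.1)/2 × 3 = 551.55
  [8.5→9]: (125.1+112.0)/2 × 0.5 = 59.275
  Sum = 2507.775 µg/L·hr
Tail: C_last/k_e = 112.0/0.221 = 506.787
AUC_0→∞ (subcutaneous injection) = 2507.775 + 506.787 = 3014.562 µg/L·hr
F = (AUC_ev/D_ev)/(AUC_iv/D_iv) = (3014.562/12.5)/(4980/5) = 241.16496/996 = 0.2421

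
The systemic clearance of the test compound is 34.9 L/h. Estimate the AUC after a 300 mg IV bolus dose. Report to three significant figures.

AUC = 8.60 mg/L·h

AUC_0→∞ = Dose_iv / CL
        = 300 / 34.9 = 8.59599 mg/L·h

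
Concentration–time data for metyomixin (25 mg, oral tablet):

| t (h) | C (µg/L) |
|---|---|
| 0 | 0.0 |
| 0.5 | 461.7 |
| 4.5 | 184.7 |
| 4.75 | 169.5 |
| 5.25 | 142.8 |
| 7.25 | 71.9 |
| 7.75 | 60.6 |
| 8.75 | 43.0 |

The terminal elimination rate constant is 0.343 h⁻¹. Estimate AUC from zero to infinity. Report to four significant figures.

AUC = 1956 µg/L·h

Trapezoidal AUC_0→8.75:
  [0→0.5]: (0.0+461.7)/2 × 0.5 = 115.425
  [0.5→4.5]: (461.7+184.7)/2 × 4 = 1292.8
  [4.5→4.75]: (184.7+169.5)/2 × 0.25 = 44.275
  [4.75→5.25]: (169.5+142.8)/2 × 0.5 = 78.075
  [5.25→7.25]: (142.8+71.9)/2 × 2 = 214.7
  [7.25→7.75]: (71.9+60.6)/2 × 0.5 = 33.125
  [7.75→8.75]: (60.6+43.0)/2 × 1 = 51.8
  Sum = 1830.2 µg/L·h
Extrapolated tail: C_last / k_e = 43.0 / 0.343 = 125.364
AUC_0→∞ = 1830.2 + 125.364 = 1955.564 µg/L·h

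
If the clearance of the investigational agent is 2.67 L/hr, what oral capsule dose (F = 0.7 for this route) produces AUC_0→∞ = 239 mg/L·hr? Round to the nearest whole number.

Dose = CL × AUC_0→∞ / F
     = 2.67 × 239 / 0.7 = 911.614 mg

Dose = 912 mg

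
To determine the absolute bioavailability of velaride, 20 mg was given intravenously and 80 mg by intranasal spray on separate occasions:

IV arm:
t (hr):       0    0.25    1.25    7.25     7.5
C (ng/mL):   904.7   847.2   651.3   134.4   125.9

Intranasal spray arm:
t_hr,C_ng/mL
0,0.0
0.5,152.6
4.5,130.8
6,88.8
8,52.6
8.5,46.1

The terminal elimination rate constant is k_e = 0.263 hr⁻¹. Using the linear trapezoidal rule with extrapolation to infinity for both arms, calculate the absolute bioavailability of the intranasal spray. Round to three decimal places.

F = 0.072

Trapezoidal AUC_0→7.5 (IV):
  [0→0.25]: (904.7+847.2)/2 × 0.25 = 218.9875
  [0.25→1.25]: (847.2+651.3)/2 × 1 = 749.25
  [1.25→7.25]: (651.3+134.4)/2 × 6 = 2357.1
  [7.25→7.5]: (134.4+125.9)/2 × 0.25 = 32.5375
  Sum = 3357.875 ng/mL·hr
IV tail: 125.9/0.263 = 478.707; AUC_iv,0→∞ = 3357.875 + 478.707 = 3836.582 ng/mL·hr
Trapezoidal AUC_0→8.5 (intranasal spray):
  [0→0.5]: (0.0+152.6)/2 × 0.5 = 38.15
  [0.5→4.5]: (152.6+130.8)/2 × 4 = 566.8
  [4.5→6]: (130.8+88.8)/2 × 1.5 = 164.7
  [6→8]: (88.8+52.6)/2 × 2 = 141.4
  [8→8.5]: (52.6+46.1)/2 × 0.5 = 24.675
  Sum = 935.725 ng/mL·hr
intranasal spray tail: 46.1/0.263 = 175.285; AUC_ev,0→∞ = 935.725 + 175.285 = 1111.01 ng/mL·hr
F = (AUC_ev/D_ev)/(AUC_iv/D_iv) = (1111.01/80)/(3836.582/20) = 13.887625/191.8291 = 0.0724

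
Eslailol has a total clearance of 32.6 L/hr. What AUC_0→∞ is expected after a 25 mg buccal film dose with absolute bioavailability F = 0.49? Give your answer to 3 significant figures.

AUC = 0.376 mg/L·hr

AUC_0→∞ = F × Dose / CL
        = 0.49 × 25 / 32.6 = 0.375767 mg/L·hr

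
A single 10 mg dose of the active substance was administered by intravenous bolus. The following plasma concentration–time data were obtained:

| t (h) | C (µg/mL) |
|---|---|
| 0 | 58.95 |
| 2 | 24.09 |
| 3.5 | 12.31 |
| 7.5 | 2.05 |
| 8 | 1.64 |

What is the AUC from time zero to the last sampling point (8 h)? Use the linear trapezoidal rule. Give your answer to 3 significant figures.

Trapezoidal AUC_0→8:
  [0→2]: (58.95+24.09)/2 × 2 = 83.04
  [2→3.5]: (24.09+12.31)/2 × 1.5 = 27.3
  [3.5→7.5]: (12.31+2.05)/2 × 4 = 28.72
  [7.5→8]: (2.05+1.64)/2 × 0.5 = 0.9225
  Sum = 139.9825 µg/mL·h

AUC = 140 µg/mL·h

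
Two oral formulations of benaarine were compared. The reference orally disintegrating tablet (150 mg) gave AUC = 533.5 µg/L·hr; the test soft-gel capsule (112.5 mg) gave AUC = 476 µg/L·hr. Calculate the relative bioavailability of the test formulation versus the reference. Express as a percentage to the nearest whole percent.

F_rel = (AUC_test/D_test) / (AUC_ref/D_ref)
      = (476/112.5) / (533.5/150)
      = 4.23111 / 3.55667 = 1.1896 = 118.96%

F_rel = 119%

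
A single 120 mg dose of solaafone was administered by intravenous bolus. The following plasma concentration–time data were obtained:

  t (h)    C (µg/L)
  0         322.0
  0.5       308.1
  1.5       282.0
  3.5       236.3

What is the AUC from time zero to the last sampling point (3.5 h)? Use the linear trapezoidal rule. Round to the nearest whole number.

Trapezoidal AUC_0→3.5:
  [0→0.5]: (322.0+308.1)/2 × 0.5 = 157.525
  [0.5→1.5]: (308.1+282.0)/2 × 1 = 295.05
  [1.5→3.5]: (282.0+236.3)/2 × 2 = 518.3
  Sum = 970.875 µg/L·h

AUC = 971 µg/L·h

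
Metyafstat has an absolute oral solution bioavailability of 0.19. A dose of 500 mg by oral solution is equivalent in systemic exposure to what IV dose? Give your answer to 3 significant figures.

Systemic exposure from an extravascular dose = F × D_ev, so the equivalent IV dose is F × D_ev.
D_iv = F × D_ev = 0.19 × 500 = 95 mg

D_iv = 95.0 mg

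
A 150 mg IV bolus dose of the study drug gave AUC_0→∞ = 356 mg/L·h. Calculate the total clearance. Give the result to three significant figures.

CL = 0.421 L/h

CL = Dose_iv / AUC_0→∞
   = 150 / 356 = 0.421348 L/h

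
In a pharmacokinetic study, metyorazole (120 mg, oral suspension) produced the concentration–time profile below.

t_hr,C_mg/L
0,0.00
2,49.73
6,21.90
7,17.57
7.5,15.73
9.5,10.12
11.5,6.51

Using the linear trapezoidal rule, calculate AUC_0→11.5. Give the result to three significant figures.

AUC = 264 mg/L·hr

Trapezoidal AUC_0→11.5:
  [0→2]: (0.00+49.73)/2 × 2 = 49.73
  [2→6]: (49.73+21.90)/2 × 4 = 143.26
  [6→7]: (21.90+17.57)/2 × 1 = 19.735
  [7→7.5]: (17.57+15.73)/2 × 0.5 = 8.325
  [7.5→9.5]: (15.73+10.12)/2 × 2 = 25.85
  [9.5→11.5]: (10.12+6.51)/2 × 2 = 16.63
  Sum = 263.53 mg/L·hr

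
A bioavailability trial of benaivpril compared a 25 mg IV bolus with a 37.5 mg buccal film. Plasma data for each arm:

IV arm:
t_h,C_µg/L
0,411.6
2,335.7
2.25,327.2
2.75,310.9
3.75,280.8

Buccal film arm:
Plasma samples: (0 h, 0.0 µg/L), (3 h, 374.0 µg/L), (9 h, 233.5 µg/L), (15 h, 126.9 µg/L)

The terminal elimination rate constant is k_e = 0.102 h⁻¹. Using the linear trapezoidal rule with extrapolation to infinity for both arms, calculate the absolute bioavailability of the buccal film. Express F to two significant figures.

F = 0.78

Trapezoidal AUC_0→3.75 (IV):
  [0→2]: (411.6+335.7)/2 × 2 = 747.3
  [2→2.25]: (335.7+327.2)/2 × 0.25 = 82.8625
  [2.25→2.75]: (327.2+310.9)/2 × 0.5 = 159.525
  [2.75→3.75]: (310.9+280.8)/2 × 1 = 295.85
  Sum = 1285.5375 µg/L·h
IV tail: 280.8/0.102 = 2752.941; AUC_iv,0→∞ = 1285.5375 + 2752.941 = 4038.4785 µg/L·h
Trapezoidal AUC_0→15 (buccal film):
  [0→3]: (0.0+374.0)/2 × 3 = 561.0
  [3→9]: (374.0+233.5)/2 × 6 = 1822.5
  [9→15]: (233.5+126.9)/2 × 6 = 1081.2
  Sum = 3464.7 µg/L·h
buccal film tail: 126.9/0.102 = 1244.118; AUC_ev,0→∞ = 3464.7 + 1244.118 = 4708.818 µg/L·h
F = (AUC_ev/D_ev)/(AUC_iv/D_iv) = (4708.818/37.5)/(4038.4785/25) = 125.56848/161.53914 = 0.7773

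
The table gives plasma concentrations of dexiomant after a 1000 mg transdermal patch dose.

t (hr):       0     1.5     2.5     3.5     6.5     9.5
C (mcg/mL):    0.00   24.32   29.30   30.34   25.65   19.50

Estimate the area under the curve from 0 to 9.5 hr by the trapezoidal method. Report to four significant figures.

Trapezoidal AUC_0→9.5:
  [0→1.5]: (0.00+24.32)/2 × 1.5 = 18.24
  [1.5→2.5]: (24.32+29.30)/2 × 1 = 26.81
  [2.5→3.5]: (29.30+30.34)/2 × 1 = 29.82
  [3.5→6.5]: (30.34+25.65)/2 × 3 = 83.985
  [6.5→9.5]: (25.65+19.50)/2 × 3 = 67.725
  Sum = 226.58 mcg/mL·hr

AUC = 226.6 mcg/mL·hr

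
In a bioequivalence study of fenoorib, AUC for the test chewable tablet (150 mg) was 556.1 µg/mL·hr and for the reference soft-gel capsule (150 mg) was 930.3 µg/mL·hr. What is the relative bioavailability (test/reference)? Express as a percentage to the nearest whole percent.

F_rel = (AUC_test/D_test) / (AUC_ref/D_ref)
      = (556.1/150) / (930.3/150)
      = 3.70733 / 6.202 = 0.5978 = 59.78%

F_rel = 60%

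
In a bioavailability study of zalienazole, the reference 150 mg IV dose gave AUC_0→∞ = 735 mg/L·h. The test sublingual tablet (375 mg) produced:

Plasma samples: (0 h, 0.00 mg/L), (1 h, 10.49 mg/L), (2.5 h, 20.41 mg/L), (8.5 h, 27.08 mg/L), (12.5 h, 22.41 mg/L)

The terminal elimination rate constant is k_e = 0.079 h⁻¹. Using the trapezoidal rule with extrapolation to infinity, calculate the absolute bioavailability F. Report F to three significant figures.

F = 0.301

Trapezoidal AUC_0→12.5 (sublingual tablet):
  [0→1]: (0.00+10.49)/2 × 1 = 5.245
  [1→2.5]: (10.49+20.41)/2 × 1.5 = 23.175
  [2.5→8.5]: (20.41+27.08)/2 × 6 = 142.47
  [8.5→12.5]: (27.08+22.41)/2 × 4 = 98.98
  Sum = 269.87 mg/L·h
Tail: C_last/k_e = 22.41/0.079 = 283.671
AUC_0→∞ (sublingual tablet) = 269.87 + 283.671 = 553.541 mg/L·h
F = (AUC_ev/D_ev)/(AUC_iv/D_iv) = (553.541/375)/(735/150) = 1.47611/4.9 = 0.3012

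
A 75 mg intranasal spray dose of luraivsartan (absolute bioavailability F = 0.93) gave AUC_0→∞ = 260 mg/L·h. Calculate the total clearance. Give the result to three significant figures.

CL = 0.268 L/h

CL = F × Dose / AUC_0→∞
   = 0.93 × 75 / 260 = 0.268269 L/h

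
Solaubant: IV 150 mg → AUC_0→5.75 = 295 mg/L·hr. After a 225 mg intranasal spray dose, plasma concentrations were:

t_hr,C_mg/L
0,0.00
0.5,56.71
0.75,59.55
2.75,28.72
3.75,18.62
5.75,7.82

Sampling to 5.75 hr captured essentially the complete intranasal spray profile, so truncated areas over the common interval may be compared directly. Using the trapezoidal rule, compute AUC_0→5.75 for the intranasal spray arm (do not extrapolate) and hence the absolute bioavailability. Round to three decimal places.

F = 0.378

Trapezoidal AUC_0→5.75 (intranasal spray):
  [0→0.5]: (0.00+56.71)/2 × 0.5 = 14.1775
  [0.5→0.75]: (56.71+59.55)/2 × 0.25 = 14.5325
  [0.75→2.75]: (59.55+28.72)/2 × 2 = 88.27
  [2.75→3.75]: (28.72+18.62)/2 × 1 = 23.67
  [3.75→5.75]: (18.62+7.82)/2 × 2 = 26.44
  Sum = 167.09 mg/L·hr
F = (AUC_ev/D_ev)/(AUC_iv/D_iv) = (167.09/225)/(295/150) = 0.742622/1.96667 = 0.3776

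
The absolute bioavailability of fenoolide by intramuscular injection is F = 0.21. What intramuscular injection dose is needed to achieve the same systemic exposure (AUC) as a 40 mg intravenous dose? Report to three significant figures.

For equal systemic exposure: F × D_ev = D_iv
D_ev = D_iv / F = 40 / 0.21 = 190.476 mg

D_intramuscular = 190 mg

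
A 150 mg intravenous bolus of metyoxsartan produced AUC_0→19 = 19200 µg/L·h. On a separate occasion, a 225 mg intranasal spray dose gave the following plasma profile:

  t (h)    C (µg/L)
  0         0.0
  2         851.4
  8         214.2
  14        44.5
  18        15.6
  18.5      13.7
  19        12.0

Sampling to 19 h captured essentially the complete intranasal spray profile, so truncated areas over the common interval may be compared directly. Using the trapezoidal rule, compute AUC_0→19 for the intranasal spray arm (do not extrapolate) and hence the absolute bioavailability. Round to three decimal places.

Trapezoidal AUC_0→19 (intranasal spray):
  [0→2]: (0.0+851.4)/2 × 2 = 851.4
  [2→8]: (851.4+214.2)/2 × 6 = 3196.8
  [8→14]: (214.2+44.5)/2 × 6 = 776.1
  [14→18]: (44.5+15.6)/2 × 4 = 120.2
  [18→18.5]: (15.6+13.7)/2 × 0.5 = 7.325
  [18.5→19]: (13.7+12.0)/2 × 0.5 = 6.425
  Sum = 4958.25 µg/L·h
F = (AUC_ev/D_ev)/(AUC_iv/D_iv) = (4958.25/225)/(19200/150) = 22.0367/128 = 0.1722

F = 0.172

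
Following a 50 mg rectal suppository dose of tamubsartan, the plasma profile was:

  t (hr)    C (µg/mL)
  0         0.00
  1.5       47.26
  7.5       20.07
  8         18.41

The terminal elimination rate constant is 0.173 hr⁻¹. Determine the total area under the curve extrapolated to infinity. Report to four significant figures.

AUC = 353.5 µg/mL·hr

Trapezoidal AUC_0→8:
  [0→1.5]: (0.00+47.26)/2 × 1.5 = 35.445
  [1.5→7.5]: (47.26+20.07)/2 × 6 = 201.99
  [7.5→8]: (20.07+18.41)/2 × 0.5 = 9.62
  Sum = 247.055 µg/mL·hr
Extrapolated tail: C_last / k_e = 18.41 / 0.173 = 106.416
AUC_0→∞ = 247.055 + 106.416 = 353.471 µg/mL·hr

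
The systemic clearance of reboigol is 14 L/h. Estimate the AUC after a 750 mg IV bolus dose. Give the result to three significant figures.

AUC = 53.6 mg/L·h

AUC_0→∞ = Dose_iv / CL
        = 750 / 14 = 53.5714 mg/L·h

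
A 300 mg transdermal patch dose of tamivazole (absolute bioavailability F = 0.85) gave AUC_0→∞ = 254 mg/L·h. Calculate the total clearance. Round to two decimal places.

CL = F × Dose / AUC_0→∞
   = 0.85 × 300 / 254 = 1.00394 L/h

CL = 1.00 L/h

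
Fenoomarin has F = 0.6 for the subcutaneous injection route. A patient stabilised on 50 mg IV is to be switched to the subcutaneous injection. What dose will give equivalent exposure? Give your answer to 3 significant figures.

For equal systemic exposure: F × D_ev = D_iv
D_ev = D_iv / F = 50 / 0.6 = 83.3333 mg

D_subcutaneous = 83.3 mg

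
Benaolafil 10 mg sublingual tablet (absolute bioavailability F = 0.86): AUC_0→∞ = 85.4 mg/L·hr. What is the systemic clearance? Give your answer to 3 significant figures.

CL = F × Dose / AUC_0→∞
   = 0.86 × 10 / 85.4 = 0.100703 L/hr

CL = 0.101 L/hr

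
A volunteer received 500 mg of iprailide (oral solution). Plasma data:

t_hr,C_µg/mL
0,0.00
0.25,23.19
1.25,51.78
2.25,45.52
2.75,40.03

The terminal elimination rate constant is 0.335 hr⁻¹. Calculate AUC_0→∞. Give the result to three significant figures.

AUC = 230 µg/mL·hr

Trapezoidal AUC_0→2.75:
  [0→0.25]: (0.00+23.19)/2 × 0.25 = 2.89875
  [0.25→1.25]: (23.19+51.78)/2 × 1 = 37.485
  [1.25→2.25]: (51.78+45.52)/2 × 1 = 48.65
  [2.25→2.75]: (45.52+40.03)/2 × 0.5 = 21.3875
  Sum = 110.42125 µg/mL·hr
Extrapolated tail: C_last / k_e = 40.03 / 0.335 = 119.493
AUC_0→∞ = 110.42125 + 119.493 = 229.91425 µg/mL·hr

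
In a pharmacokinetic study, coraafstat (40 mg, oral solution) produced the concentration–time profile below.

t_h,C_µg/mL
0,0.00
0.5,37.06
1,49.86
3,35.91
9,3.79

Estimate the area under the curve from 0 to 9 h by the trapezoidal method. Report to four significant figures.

Trapezoidal AUC_0→9:
  [0→0.5]: (0.00+37.06)/2 × 0.5 = 9.265
  [0.5→1]: (37.06+49.86)/2 × 0.5 = 21.73
  [1→3]: (49.86+35.91)/2 × 2 = 85.77
  [3→9]: (35.91+3.79)/2 × 6 = 119.1
  Sum = 235.865 µg/mL·h

AUC = 235.9 µg/mL·h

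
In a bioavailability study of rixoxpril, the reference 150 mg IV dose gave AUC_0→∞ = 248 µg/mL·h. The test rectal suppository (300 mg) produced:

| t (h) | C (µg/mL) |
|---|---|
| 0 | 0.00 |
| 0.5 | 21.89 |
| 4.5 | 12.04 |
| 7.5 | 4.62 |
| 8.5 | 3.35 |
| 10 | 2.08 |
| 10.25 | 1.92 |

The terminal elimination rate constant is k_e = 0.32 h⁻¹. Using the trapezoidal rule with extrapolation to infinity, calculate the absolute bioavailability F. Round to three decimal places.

F = 0.228

Trapezoidal AUC_0→10.25 (rectal suppository):
  [0→0.5]: (0.00+21.89)/2 × 0.5 = 5.4725
  [0.5→4.5]: (21.89+12.04)/2 × 4 = 67.86
  [4.5→7.5]: (12.04+4.62)/2 × 3 = 24.99
  [7.5→8.5]: (4.62+3.35)/2 × 1 = 3.985
  [8.5→10]: (3.35+2.08)/2 × 1.5 = 4.0725
  [10→10.25]: (2.08+1.92)/2 × 0.25 = 0.5
  Sum = 106.88 µg/mL·h
Tail: C_last/k_e = 1.92/0.32 = 6.000
AUC_0→∞ (rectal suppository) = 106.88 + 6.000 = 112.88 µg/mL·h
F = (AUC_ev/D_ev)/(AUC_iv/D_iv) = (112.88/300)/(248/150) = 0.376267/1.65333 = 0.2276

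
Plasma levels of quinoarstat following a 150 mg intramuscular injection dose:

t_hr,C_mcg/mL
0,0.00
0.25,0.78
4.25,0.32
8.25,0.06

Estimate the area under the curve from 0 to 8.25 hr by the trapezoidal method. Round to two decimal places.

AUC = 3.06 mcg/mL·hr

Trapezoidal AUC_0→8.25:
  [0→0.25]: (0.00+0.78)/2 × 0.25 = 0.0975
  [0.25→4.25]: (0.78+0.32)/2 × 4 = 2.2
  [4.25→8.25]: (0.32+0.06)/2 × 4 = 0.76
  Sum = 3.0575 mcg/mL·hr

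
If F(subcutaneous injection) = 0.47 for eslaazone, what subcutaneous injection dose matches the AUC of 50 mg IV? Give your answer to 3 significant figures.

For equal systemic exposure: F × D_ev = D_iv
D_ev = D_iv / F = 50 / 0.47 = 106.383 mg

D_subcutaneous = 106 mg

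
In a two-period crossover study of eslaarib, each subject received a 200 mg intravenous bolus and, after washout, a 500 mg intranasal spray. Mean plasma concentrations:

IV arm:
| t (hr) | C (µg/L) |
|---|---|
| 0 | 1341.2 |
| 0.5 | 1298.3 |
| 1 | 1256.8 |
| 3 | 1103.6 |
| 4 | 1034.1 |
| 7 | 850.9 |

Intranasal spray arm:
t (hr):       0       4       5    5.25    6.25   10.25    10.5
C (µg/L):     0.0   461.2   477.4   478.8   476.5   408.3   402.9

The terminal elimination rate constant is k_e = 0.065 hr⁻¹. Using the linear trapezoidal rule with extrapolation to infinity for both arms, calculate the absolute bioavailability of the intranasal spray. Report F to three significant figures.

F = 0.195

Trapezoidal AUC_0→7 (IV):
  [0→0.5]: (1341.2+1298.3)/2 × 0.5 = 659.875
  [0.5→1]: (1298.3+1256.8)/2 × 0.5 = 638.775
  [1→3]: (1256.8+1103.6)/2 × 2 = 2360.4
  [3→4]: (1103.6+1034.1)/2 × 1 = 1068.85
  [4→7]: (1034.1+850.9)/2 × 3 = 2827.5
  Sum = 7555.4 µg/L·hr
IV tail: 850.9/0.065 = 13090.769; AUC_iv,0→∞ = 7555.4 + 13090.769 = 20646.169 µg/L·hr
Trapezoidal AUC_0→10.5 (intranasal spray):
  [0→4]: (0.0+461.2)/2 × 4 = 922.4
  [4→5]: (461.2+477.4)/2 × 1 = 469.3
  [5→5.25]: (477.4+478.8)/2 × 0.25 = 119.525
  [5.25→6.25]: (478.8+476.5)/2 × 1 = 477.65
  [6.25→10.25]: (476.5+408.3)/2 × 4 = 1769.6
  [10.25→10.5]: (408.3+402.9)/2 × 0.25 = 101.4
  Sum = 3859.875 µg/L·hr
intranasal spray tail: 402.9/0.065 = 6198.462; AUC_ev,0→∞ = 3859.875 + 6198.462 = 10058.337 µg/L·hr
F = (AUC_ev/D_ev)/(AUC_iv/D_iv) = (10058.337/500)/(20646.169/200) = 20.116674/103.231 = 0.1949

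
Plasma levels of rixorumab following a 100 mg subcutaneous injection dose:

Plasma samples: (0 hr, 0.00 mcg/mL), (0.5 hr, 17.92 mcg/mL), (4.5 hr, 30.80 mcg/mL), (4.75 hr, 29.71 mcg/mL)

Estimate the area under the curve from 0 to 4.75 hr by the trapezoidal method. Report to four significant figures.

Trapezoidal AUC_0→4.75:
  [0→0.5]: (0.00+17.92)/2 × 0.5 = 4.48
  [0.5→4.5]: (17.92+30.80)/2 × 4 = 97.44
  [4.5→4.75]: (30.80+29.71)/2 × 0.25 = 7.56375
  Sum = 109.48375 mcg/mL·hr

AUC = 109.5 mcg/mL·hr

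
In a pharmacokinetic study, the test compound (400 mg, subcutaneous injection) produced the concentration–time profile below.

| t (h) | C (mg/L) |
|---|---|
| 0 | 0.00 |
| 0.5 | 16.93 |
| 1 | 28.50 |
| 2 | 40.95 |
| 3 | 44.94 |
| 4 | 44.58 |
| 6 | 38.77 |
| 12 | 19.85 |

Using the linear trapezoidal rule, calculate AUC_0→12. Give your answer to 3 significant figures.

Trapezoidal AUC_0→12:
  [0→0.5]: (0.00+16.93)/2 × 0.5 = 4.2325
  [0.5→1]: (16.93+28.50)/2 × 0.5 = 11.3575
  [1→2]: (28.50+40.95)/2 × 1 = 34.725
  [2→3]: (40.95+44.94)/2 × 1 = 42.945
  [3→4]: (44.94+44.58)/2 × 1 = 44.76
  [4→6]: (44.58+38.77)/2 × 2 = 83.35
  [6→12]: (38.77+19.85)/2 × 6 = 175.86
  Sum = 397.23 mg/L·h

AUC = 397 mg/L·h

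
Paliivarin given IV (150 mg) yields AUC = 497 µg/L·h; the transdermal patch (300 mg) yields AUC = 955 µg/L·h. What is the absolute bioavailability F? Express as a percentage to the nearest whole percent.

F = 96%

F = (AUC_ev / D_ev) / (AUC_iv / D_iv)
  = (955/300) / (497/150)
  = 3.18333 / 3.31333 = 0.9608
  = 96.08%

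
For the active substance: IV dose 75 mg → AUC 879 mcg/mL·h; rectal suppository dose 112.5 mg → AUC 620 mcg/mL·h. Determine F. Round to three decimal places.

F = (AUC_ev / D_ev) / (AUC_iv / D_iv)
  = (620/112.5) / (879/75)
  = 5.51111 / 11.72 = 0.4702

F = 0.470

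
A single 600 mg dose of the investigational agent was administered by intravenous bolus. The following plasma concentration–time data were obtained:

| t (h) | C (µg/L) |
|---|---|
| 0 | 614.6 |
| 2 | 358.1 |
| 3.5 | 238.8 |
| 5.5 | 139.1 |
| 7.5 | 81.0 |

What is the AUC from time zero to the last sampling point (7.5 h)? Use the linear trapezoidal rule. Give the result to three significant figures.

AUC = 2020 µg/L·h

Trapezoidal AUC_0→7.5:
  [0→2]: (614.6+358.1)/2 × 2 = 972.7
  [2→3.5]: (358.1+238.8)/2 × 1.5 = 447.675
  [3.5→5.5]: (238.8+139.1)/2 × 2 = 377.9
  [5.5→7.5]: (139.1+81.0)/2 × 2 = 220.1
  Sum = 2018.375 µg/L·h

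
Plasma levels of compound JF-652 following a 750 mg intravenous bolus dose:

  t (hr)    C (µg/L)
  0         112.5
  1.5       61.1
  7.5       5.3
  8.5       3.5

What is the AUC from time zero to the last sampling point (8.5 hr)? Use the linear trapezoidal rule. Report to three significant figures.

Trapezoidal AUC_0→8.5:
  [0→1.5]: (112.5+61.1)/2 × 1.5 = 130.2
  [1.5→7.5]: (61.1+5.3)/2 × 6 = 199.2
  [7.5→8.5]: (5.3+3.5)/2 × 1 = 4.4
  Sum = 333.8 µg/L·hr

AUC = 334 µg/L·hr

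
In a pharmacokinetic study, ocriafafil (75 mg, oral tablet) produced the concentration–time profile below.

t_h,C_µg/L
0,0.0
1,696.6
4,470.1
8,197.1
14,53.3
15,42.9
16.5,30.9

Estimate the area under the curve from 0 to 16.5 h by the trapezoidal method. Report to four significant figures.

AUC = 4287 µg/L·h

Trapezoidal AUC_0→16.5:
  [0→1]: (0.0+696.6)/2 × 1 = 348.3
  [1→4]: (696.6+470.1)/2 × 3 = 1750.05
  [4→8]: (470.1+197.1)/2 × 4 = 1334.4
  [8→14]: (197.1+53.3)/2 × 6 = 751.2
  [14→15]: (53.3+42.9)/2 × 1 = 48.1
  [15→16.5]: (42.9+30.9)/2 × 1.5 = 55.35
  Sum = 4287.4 µg/L·h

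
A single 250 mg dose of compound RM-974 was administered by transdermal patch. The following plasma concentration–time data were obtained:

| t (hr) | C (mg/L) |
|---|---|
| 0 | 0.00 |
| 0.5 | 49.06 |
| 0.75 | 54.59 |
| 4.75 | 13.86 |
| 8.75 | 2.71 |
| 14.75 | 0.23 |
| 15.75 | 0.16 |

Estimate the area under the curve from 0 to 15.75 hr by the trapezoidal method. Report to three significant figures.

AUC = 204 mg/L·hr

Trapezoidal AUC_0→15.75:
  [0→0.5]: (0.00+49.06)/2 × 0.5 = 12.265
  [0.5→0.75]: (49.06+54.59)/2 × 0.25 = 12.95625
  [0.75→4.75]: (54.59+13.86)/2 × 4 = 136.9
  [4.75→8.75]: (13.86+2.71)/2 × 4 = 33.14
  [8.75→14.75]: (2.71+0.23)/2 × 6 = 8.82
  [14.75→15.75]: (0.23+0.16)/2 × 1 = 0.195
  Sum = 204.27625 mg/L·hr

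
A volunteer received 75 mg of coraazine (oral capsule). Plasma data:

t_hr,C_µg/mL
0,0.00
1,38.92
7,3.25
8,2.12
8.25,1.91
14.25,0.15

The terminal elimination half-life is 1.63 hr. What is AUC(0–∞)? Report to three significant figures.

Trapezoidal AUC_0→14.25:
  [0→1]: (0.00+38.92)/2 × 1 = 19.46
  [1→7]: (38.92+3.25)/2 × 6 = 126.51
  [7→8]: (3.25+2.12)/2 × 1 = 2.685
  [8→8.25]: (2.12+1.91)/2 × 0.25 = 0.50375
  [8.25→14.25]: (1.91+0.15)/2 × 6 = 6.18
  Sum = 155.33875 µg/mL·hr
k_e = ln2 / t½ = 0.693147 / 1.63 = 0.4252 hr^-1
Extrapolated tail: C_last / k_e = 0.15 / 0.4252 = 0.353
AUC_0→∞ = 155.33875 + 0.353 = 155.69175 µg/mL·hr

AUC = 156 µg/mL·hr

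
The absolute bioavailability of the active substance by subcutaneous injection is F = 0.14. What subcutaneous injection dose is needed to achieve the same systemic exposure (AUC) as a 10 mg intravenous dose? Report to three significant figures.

D_subcutaneous = 71.4 mg

For equal systemic exposure: F × D_ev = D_iv
D_ev = D_iv / F = 10 / 0.14 = 71.4286 mg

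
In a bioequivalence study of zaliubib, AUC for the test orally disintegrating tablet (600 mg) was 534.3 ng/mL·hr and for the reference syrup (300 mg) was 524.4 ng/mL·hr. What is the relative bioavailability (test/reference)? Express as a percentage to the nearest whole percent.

F_rel = (AUC_test/D_test) / (AUC_ref/D_ref)
      = (534.3/600) / (524.4/300)
      = 0.8905 / 1.748 = 0.5094 = 50.94%

F_rel = 51%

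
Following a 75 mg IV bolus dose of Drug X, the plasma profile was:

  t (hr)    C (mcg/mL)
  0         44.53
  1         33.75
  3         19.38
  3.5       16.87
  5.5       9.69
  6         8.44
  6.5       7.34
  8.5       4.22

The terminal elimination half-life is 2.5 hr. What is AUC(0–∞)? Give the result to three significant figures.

Trapezoidal AUC_0→8.5:
  [0→1]: (44.53+33.75)/2 × 1 = 39.14
  [1→3]: (33.75+19.38)/2 × 2 = 53.13
  [3→3.5]: (19.38+16.87)/2 × 0.5 = 9.0625
  [3.5→5.5]: (16.87+9.69)/2 × 2 = 26.56
  [5.5→6]: (9.69+8.44)/2 × 0.5 = 4.5325
  [6→6.5]: (8.44+7.34)/2 × 0.5 = 3.945
  [6.5→8.5]: (7.34+4.22)/2 × 2 = 11.56
  Sum = 147.93 mcg/mL·hr
k_e = ln2 / t½ = 0.693147 / 2.5 = 0.2773 hr^-1
Extrapolated tail: C_last / k_e = 4.22 / 0.2773 = 15.218
AUC_0→∞ = 147.93 + 15.218 = 163.148 mcg/mL·hr

AUC = 163 mcg/mL·hr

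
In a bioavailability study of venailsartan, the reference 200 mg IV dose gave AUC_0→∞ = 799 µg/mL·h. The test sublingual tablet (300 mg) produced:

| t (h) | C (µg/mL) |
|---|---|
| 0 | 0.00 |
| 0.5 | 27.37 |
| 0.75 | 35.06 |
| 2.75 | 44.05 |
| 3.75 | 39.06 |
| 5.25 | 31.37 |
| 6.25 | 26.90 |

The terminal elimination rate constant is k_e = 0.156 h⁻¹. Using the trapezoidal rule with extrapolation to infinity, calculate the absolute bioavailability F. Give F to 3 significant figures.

F = 0.325

Trapezoidal AUC_0→6.25 (sublingual tablet):
  [0→0.5]: (0.00+27.37)/2 × 0.5 = 6.8425
  [0.5→0.75]: (27.37+35.06)/2 × 0.25 = 7.80375
  [0.75→2.75]: (35.06+44.05)/2 × 2 = 79.11
  [2.75→3.75]: (44.05+39.06)/2 × 1 = 41.555
  [3.75→5.25]: (39.06+31.37)/2 × 1.5 = 52.8225
  [5.25→6.25]: (31.37+26.90)/2 × 1 = 29.135
  Sum = 217.26875 µg/mL·h
Tail: C_last/k_e = 26.90/0.156 = 172.436
AUC_0→∞ (sublingual tablet) = 217.26875 + 172.436 = 389.70475 µg/mL·h
F = (AUC_ev/D_ev)/(AUC_iv/D_iv) = (389.70475/300)/(799/200) = 1.29902/3.995 = 0.3252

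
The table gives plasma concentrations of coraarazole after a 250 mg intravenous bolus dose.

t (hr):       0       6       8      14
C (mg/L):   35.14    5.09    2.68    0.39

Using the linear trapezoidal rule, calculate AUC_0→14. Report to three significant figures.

Trapezoidal AUC_0→14:
  [0→6]: (35.14+5.09)/2 × 6 = 120.69
  [6→8]: (5.09+2.68)/2 × 2 = 7.77
  [8→14]: (2.68+0.39)/2 × 6 = 9.21
  Sum = 137.67 mg/L·hr

AUC = 138 mg/L·hr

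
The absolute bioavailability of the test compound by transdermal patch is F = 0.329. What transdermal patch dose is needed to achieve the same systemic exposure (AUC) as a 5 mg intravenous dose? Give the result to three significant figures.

D_transdermal = 15.2 mg

For equal systemic exposure: F × D_ev = D_iv
D_ev = D_iv / F = 5 / 0.329 = 15.1976 mg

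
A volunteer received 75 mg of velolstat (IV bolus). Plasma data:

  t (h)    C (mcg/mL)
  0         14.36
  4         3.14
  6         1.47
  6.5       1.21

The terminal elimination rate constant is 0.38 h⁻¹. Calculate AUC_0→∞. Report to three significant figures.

AUC = 43.5 mcg/mL·h

Trapezoidal AUC_0→6.5:
  [0→4]: (14.36+3.14)/2 × 4 = 35.0
  [4→6]: (3.14+1.47)/2 × 2 = 4.61
  [6→6.5]: (1.47+1.21)/2 × 0.5 = 0.67
  Sum = 40.28 mcg/mL·h
Extrapolated tail: C_last / k_e = 1.21 / 0.38 = 3.184
AUC_0→∞ = 40.28 + 3.184 = 43.464 mcg/mL·h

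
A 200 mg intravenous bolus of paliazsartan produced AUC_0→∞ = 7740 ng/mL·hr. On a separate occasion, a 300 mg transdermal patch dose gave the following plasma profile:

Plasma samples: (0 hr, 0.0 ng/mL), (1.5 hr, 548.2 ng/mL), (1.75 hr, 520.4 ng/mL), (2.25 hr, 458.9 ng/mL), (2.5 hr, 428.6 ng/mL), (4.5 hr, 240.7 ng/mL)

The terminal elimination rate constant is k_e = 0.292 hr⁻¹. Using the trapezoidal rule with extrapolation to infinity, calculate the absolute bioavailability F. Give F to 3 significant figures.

Trapezoidal AUC_0→4.5 (transdermal patch):
  [0→1.5]: (0.0+548.2)/2 × 1.5 = 411.15
  [1.5→1.75]: (548.2+520.4)/2 × 0.25 = 133.575
  [1.75→2.25]: (520.4+458.9)/2 × 0.5 = 244.825
  [2.25→2.5]: (458.9+428.6)/2 × 0.25 = 110.9375
  [2.5→4.5]: (428.6+240.7)/2 × 2 = 669.3
  Sum = 1569.7875 ng/mL·hr
Tail: C_last/k_e = 240.7/0.292 = 824.315
AUC_0→∞ (transdermal patch) = 1569.7875 + 824.315 = 2394.1025 ng/mL·hr
F = (AUC_ev/D_ev)/(AUC_iv/D_iv) = (2394.1025/300)/(7740/200) = 7.98034/38.7 = 0.2062

F = 0.206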